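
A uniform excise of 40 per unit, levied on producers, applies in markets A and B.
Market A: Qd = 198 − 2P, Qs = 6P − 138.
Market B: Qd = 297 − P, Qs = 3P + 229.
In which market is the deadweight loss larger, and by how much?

Market A, by 600.

Market A: pre-tax P* = 42, Q* = 114; post-tax Q = 54; deadweight loss = 1200.
Market B: pre-tax P* = 17, Q* = 280; post-tax Q = 250; deadweight loss = 600.
Difference: 1200 vs 600 → market A is larger by 600.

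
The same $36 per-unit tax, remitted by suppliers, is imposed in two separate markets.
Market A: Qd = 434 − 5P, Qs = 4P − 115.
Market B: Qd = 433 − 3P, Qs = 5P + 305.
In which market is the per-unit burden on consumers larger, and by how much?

Market A: pre-tax P* = $61, Q* = 129; post-tax Q = 49; per-unit burden on consumers = $16.
Market B: pre-tax P* = $16, Q* = 385; post-tax Q = 317.5; per-unit burden on consumers = $22.5.
Difference: $16 vs $22.5 → market B is larger by $6.5.

Market B, by $6.5.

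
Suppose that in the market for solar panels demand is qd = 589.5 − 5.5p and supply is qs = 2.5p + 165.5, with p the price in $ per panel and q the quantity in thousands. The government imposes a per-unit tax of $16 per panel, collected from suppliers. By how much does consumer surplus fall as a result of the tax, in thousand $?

Before the tax: set 589.5 − 5.5p = 2.5p + 165.5 → p* = $53, q* = 298.
With the tax collected from suppliers, supply shifts: qs = 2.5(p − 16) + 165.5.
Solving gives q = 270.5 with buyers paying $58 and suppliers receiving $42 (the $16 wedge).
ΔCS is the trapezoid between Q = 270.5 and Q = 298 of height $5: ½ · (298 + 270.5) · 5 = $1421.25.

Consumer surplus falls by $1421.25 thousand.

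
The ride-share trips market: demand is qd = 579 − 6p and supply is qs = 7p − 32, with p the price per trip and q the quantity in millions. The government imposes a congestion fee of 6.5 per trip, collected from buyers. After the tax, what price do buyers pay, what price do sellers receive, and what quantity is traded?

Buyers pay 50.5; sellers receive 44; quantity = 276.

Without the tax, 579 − 6p = 7p − 32 gives 13p = 611, so p* = 47 and q* = 297.
With the tax collected from buyers, demand (in seller-price terms) shifts: qd = 579 − 6(p + 6.5).
New equilibrium: buyers pay 50.5, sellers receive 44, q = 276. (Wedge: pb − ps = 6.5.)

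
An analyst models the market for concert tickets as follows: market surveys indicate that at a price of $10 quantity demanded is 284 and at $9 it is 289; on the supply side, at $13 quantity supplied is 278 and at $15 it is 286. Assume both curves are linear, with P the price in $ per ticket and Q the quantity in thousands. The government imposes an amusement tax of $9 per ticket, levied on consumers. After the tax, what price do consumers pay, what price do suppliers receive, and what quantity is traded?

Demand slope: (289 − 284)/(9 − 10) = -5, so Qd = 334 − 5P.
Supply slope: (286 − 278)/(15 − 13) = 4, so Qs = 4P + 226.
Before the tax: set 334 − 5P = 4P + 226 → P* = $12, Q* = 274.
With the tax collected from consumers, demand (in seller-price terms) shifts: Qd = 334 − 5(P + 9).
New equilibrium: consumers pay $16, suppliers receive $7, Q = 254. (Wedge: Pb − Ps = 9.)
The less price-elastic side of the market bears the larger share of a per-unit tax.

Consumers pay $16; suppliers receive $7; quantity = 254.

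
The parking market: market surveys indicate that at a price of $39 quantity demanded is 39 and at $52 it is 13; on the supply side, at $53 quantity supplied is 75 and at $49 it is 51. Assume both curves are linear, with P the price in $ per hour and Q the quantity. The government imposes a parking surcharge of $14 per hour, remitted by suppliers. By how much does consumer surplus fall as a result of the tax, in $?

Consumer surplus falls by $173.25.

Demand slope: (13 − 39)/(52 − 39) = -2, so Qd = 117 − 2P.
Supply slope: (51 − 75)/(49 − 53) = 6, so Qs = 6P − 243.
Before the tax: set 117 − 2P = 6P − 243 → P* = $45, Q* = 27.
With the tax collected from suppliers, supply shifts: Qs = 6(P − 14) − 243.
Solving gives Q = 6 with buyers paying $55.5 and suppliers receiving $41.5 (the $14 wedge).
ΔCS is the trapezoid between Q = 6 and Q = 27 of height $10.5: ½ · (27 + 6) · 10.5 = $173.25.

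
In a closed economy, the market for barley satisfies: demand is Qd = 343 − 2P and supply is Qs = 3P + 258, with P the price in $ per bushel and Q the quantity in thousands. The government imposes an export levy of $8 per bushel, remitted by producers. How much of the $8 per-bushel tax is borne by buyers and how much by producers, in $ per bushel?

Buyers bear $4.8 per bushel; producers bear $3.2 per bushel.

Without the tax, 343 − 2P = 3P + 258 gives 5P = 85, so P* = $17 and Q* = 309.
With the tax collected from producers, supply shifts: Qs = 3(P − 8) + 258.
Solving gives Q = 299.4 with buyers paying $21.8 and producers receiving $13.8 (the $8 wedge).
Burden on buyers: $4.8; on producers: $3.2. (They sum to $8.)
The less price-elastic side of the market bears the larger share of a per-unit tax.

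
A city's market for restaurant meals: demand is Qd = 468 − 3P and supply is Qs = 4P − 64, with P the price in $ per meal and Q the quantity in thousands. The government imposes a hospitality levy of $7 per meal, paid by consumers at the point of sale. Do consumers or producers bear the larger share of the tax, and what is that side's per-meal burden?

Consumers bear the larger share: $4 per meal.

Before the tax: set 468 − 3P = 4P − 64 → P* = $76, Q* = 240.
With the tax collected from consumers, demand (in seller-price terms) shifts: Qd = 468 − 3(P + 7).
Solving gives Q = 228 with consumers paying $80 and producers receiving $73 (the $7 wedge).
Per-meal burden: consumers $4, producers $3.
Consumers take the larger share because demand is less price-elastic here (demand slope 3 vs supply slope 4).
The less price-elastic side of the market bears the larger share of a per-unit tax.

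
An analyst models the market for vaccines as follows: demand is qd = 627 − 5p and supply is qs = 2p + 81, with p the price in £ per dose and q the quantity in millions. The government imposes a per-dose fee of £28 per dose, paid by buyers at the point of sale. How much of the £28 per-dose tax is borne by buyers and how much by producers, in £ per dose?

Before the tax: set 627 − 5p = 2p + 81 → p* = £78, q* = 237.
With the tax collected from buyers, demand (in seller-price terms) shifts: qd = 627 − 5(p + 28).
Solving gives q = 197 with buyers paying £86 and producers receiving £58 (the £28 wedge).
Burden on buyers: £8; on producers: £20. (They sum to £28.)
The less price-elastic side of the market bears the larger share of a per-unit tax.

Buyers bear £8 per dose; producers bear £20 per dose.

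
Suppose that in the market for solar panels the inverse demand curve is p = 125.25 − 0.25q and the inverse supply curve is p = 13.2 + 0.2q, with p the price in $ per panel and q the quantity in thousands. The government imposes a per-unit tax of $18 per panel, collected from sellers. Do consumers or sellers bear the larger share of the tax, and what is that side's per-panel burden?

Consumers bear the larger share: $10 per panel.

Rewrite in direct form: qd = 501 − 4p and qs = 5p − 66.
Before the tax: set 501 − 4p = 5p − 66 → p* = $63, q* = 249.
With the tax collected from sellers, supply shifts: qs = 5(p − 18) − 66.
New equilibrium: consumers pay $73, sellers receive $55, q = 209. (Wedge: pb − ps = 18.)
Per-panel burden: consumers $10, sellers $8.
Consumers take the larger share because demand is less price-elastic here (demand slope 4 vs supply slope 5).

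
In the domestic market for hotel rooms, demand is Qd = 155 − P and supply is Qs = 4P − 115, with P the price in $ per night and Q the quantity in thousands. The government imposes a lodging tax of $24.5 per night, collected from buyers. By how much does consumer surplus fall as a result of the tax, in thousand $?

Consumer surplus falls by $1787.52 thousand.

Without the tax, 155 − P = 4P − 115 gives 5P = 270, so P* = $54 and Q* = 101.
With the tax collected from buyers, demand (in seller-price terms) shifts: Qd = 155 − (P + 24.5).
Solving gives Q = 81.4 with buyers paying $73.6 and suppliers receiving $49.1 (the $24.5 wedge).
ΔCS is the trapezoid between Q = 81.4 and Q = 101 of height $19.6: ½ · (101 + 81.4) · 19.6 = $1787.52.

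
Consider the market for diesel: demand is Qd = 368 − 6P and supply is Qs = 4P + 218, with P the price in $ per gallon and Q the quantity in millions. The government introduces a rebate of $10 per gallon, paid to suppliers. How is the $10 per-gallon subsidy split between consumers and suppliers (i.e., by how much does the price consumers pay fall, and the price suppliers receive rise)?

Consumers gain $4 per gallon; suppliers gain $6 per gallon.

Before the subsidy: set 368 − 6P = 4P + 218 → P* = $15, Q* = 278.
With a per-unit subsidy paid to suppliers, each receives P + 10 per unit sold, so supply becomes Qs = 4(P + 10) + 218.
Solving gives Q = 302 with consumers paying $11 and suppliers receiving $21 (the $10 wedge).
Gain to consumers: $4; to suppliers: $6. (They sum to $10.)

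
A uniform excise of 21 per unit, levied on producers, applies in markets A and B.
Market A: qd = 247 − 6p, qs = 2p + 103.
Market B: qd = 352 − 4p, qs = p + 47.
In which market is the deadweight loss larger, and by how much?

Market A, by 154.35.

Market A: pre-tax p* = 18, q* = 139; post-tax q = 107.5; deadweight loss = 330.75.
Market B: pre-tax p* = 61, q* = 108; post-tax q = 91.2; deadweight loss = 176.4.
Difference: 330.75 vs 176.4 → market A is larger by 154.35.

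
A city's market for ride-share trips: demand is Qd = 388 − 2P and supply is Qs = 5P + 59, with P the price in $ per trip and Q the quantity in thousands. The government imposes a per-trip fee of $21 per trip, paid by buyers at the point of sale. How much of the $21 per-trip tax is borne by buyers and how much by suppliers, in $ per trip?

Buyers bear $15 per trip; suppliers bear $6 per trip.

Before the tax: set 388 − 2P = 5P + 59 → P* = $47, Q* = 294.
With the tax collected from buyers, demand (in seller-price terms) shifts: Qd = 388 − 2(P + 21).
Solving gives Q = 264 with buyers paying $62 and suppliers receiving $41 (the $21 wedge).
Burden on buyers: $15; on suppliers: $6. (They sum to $21.)
The less price-elastic side of the market bears the larger share of a per-unit tax.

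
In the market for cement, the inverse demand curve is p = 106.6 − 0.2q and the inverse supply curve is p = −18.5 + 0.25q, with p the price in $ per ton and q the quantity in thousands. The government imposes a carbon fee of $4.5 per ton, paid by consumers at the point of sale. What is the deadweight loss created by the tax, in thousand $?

Deadweight loss = $22.5 thousand.

Rewrite in direct form: qd = 533 − 5p and qs = 4p + 74.
Without the tax, 533 − 5p = 4p + 74 gives 9p = 459, so p* = $51 and q* = 278.
With the tax collected from consumers, demand (in seller-price terms) shifts: qd = 533 − 5(p + 4.5).
Solving gives q = 268 with consumers paying $53 and suppliers receiving $48.5 (the $4.5 wedge).
Quantity falls by |ΔQ| = |278 − 268| = 10.
DWL = ½ · t · |ΔQ| = ½ · 4.5 · 10 = $22.5.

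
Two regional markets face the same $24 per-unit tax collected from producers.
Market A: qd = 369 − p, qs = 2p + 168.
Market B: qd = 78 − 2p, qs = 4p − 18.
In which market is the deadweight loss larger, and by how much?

Market A: pre-tax p* = $67, q* = 302; post-tax q = 286; deadweight loss = $192.
Market B: pre-tax p* = $16, q* = 46; post-tax q = 14; deadweight loss = $384.
Difference: $192 vs $384 → market B is larger by $192.

Market B, by $192.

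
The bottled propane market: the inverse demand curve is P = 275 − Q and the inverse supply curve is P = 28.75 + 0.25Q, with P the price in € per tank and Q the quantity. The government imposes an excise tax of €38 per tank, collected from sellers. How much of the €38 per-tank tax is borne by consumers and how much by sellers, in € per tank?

Inverting to Q(P) form: Qd = 275 − P; Qs = 4P − 115.
Before the tax: set 275 − P = 4P − 115 → P* = €78, Q* = 197.
With the tax collected from sellers, supply shifts: Qs = 4(P − 38) − 115.
Solving gives Q = 166.6 with consumers paying €108.4 and sellers receiving €70.4 (the €38 wedge).
Burden on consumers: €30.4; on sellers: €7.6. (They sum to €38.)

Consumers bear €30.4 per tank; sellers bear €7.6 per tank.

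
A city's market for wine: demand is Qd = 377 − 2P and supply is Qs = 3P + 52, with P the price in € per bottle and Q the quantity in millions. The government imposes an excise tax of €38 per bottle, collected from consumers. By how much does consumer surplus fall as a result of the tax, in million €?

Before the tax: set 377 − 2P = 3P + 52 → P* = €65, Q* = 247.
With the tax collected from consumers, demand (in seller-price terms) shifts: Qd = 377 − 2(P + 38).
New equilibrium: consumers pay €87.8, sellers receive €49.8, Q = 201.4. (Wedge: Pb − Ps = 38.)
ΔCS is the trapezoid between Q = 201.4 and Q = 247 of height €22.8: ½ · (247 + 201.4) · 22.8 = €5111.76.

Consumer surplus falls by €5111.76 million.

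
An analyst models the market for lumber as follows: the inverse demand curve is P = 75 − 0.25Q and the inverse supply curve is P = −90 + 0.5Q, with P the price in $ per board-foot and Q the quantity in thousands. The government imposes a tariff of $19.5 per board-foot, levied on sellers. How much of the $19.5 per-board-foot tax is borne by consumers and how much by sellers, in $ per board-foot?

Consumers bear $6.5 per board-foot; sellers bear $13 per board-foot.

Inverting to Q(P) form: Qd = 300 − 4P; Qs = 2P + 180.
Without the tax, 300 − 4P = 2P + 180 gives 6P = 120, so P* = $20 and Q* = 220.
With the tax collected from sellers, supply shifts: Qs = 2(P − 19.5) + 180.
New equilibrium: consumers pay $26.5, sellers receive $7, Q = 194. (Wedge: Pb − Ps = 19.5.)
Burden on consumers: $6.5; on sellers: $13. (They sum to $19.5.)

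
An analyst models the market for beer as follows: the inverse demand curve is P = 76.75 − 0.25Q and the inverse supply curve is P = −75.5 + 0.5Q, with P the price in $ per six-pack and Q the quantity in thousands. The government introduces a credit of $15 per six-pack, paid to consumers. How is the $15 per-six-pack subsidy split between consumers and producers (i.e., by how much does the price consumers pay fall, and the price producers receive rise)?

Consumers gain $5 per six-pack; producers gain $10 per six-pack.

Rewrite in direct form: Qd = 307 − 4P and Qs = 2P + 151.
Before the subsidy: set 307 − 4P = 2P + 151 → P* = $26, Q* = 203.
With a per-unit subsidy paid to consumers, each effectively pays P − 15, so demand becomes Qd = 307 − 4(P − 15).
Solving gives Q = 223 with consumers paying $21 and producers receiving $36 (the $15 wedge).
Gain to consumers: $5; to producers: $10. (They sum to $15.)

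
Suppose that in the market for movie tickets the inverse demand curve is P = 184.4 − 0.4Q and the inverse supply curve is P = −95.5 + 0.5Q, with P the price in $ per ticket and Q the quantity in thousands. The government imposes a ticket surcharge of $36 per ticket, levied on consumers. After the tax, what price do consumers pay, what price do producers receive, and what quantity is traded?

Inverting to Q(P) form: Qd = 461 − 2.5P; Qs = 2P + 191.
Without the tax, 461 − 2.5P = 2P + 191 gives 4.5P = 270, so P* = $60 and Q* = 311.
With the tax collected from consumers, demand (in seller-price terms) shifts: Qd = 461 − 2.5(P + 36).
New equilibrium: consumers pay $76, producers receive $40, Q = 271. (Wedge: Pb − Ps = 36.)
The less price-elastic side of the market bears the larger share of a per-unit tax.

Consumers pay $76; producers receive $40; quantity = 271.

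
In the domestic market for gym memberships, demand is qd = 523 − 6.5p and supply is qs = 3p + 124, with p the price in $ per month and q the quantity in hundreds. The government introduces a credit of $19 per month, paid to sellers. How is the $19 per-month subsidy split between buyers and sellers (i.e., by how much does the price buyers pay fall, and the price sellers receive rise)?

Buyers gain $6 per month; sellers gain $13 per month.

Before the subsidy: set 523 − 6.5p = 3p + 124 → p* = $42, q* = 250.
With a per-unit subsidy paid to sellers, each receives p + 19 per unit sold, so supply becomes qs = 3(p + 19) + 124.
New equilibrium: buyers pay $36, sellers receive $55, q = 289. (Wedge: pb − ps = −19.)
Gain to buyers: $6; to sellers: $13. (They sum to $19.)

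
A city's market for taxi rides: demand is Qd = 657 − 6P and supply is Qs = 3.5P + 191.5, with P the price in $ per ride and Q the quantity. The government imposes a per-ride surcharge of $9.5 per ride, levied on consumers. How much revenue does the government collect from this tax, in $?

Tax revenue = $3249.

Before the tax: set 657 − 6P = 3.5P + 191.5 → P* = $49, Q* = 363.
With the tax collected from consumers, demand (in seller-price terms) shifts: Qd = 657 − 6(P + 9.5).
New equilibrium: consumers pay $52.5, sellers receive $43, Q = 342. (Wedge: Pb − Ps = 9.5.)
Revenue = t · Q = 9.5 · 342 = $3249.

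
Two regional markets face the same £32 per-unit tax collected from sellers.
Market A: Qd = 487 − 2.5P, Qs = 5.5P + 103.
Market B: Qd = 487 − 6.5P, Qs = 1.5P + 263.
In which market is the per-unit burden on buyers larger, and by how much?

Market A: pre-tax P* = £48, Q* = 367; post-tax Q = 312; per-unit burden on buyers = £22.
Market B: pre-tax P* = £28, Q* = 305; post-tax Q = 266; per-unit burden on buyers = £6.
Difference: £22 vs £6 → market A is larger by £16.

Market A, by £16.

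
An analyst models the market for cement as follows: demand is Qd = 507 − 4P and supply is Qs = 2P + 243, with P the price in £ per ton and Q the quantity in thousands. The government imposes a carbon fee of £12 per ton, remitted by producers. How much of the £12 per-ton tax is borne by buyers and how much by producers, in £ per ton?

Buyers bear £4 per ton; producers bear £8 per ton.

Without the tax, 507 − 4P = 2P + 243 gives 6P = 264, so P* = £44 and Q* = 331.
With the tax collected from producers, supply shifts: Qs = 2(P − 12) + 243.
New equilibrium: buyers pay £48, producers receive £36, Q = 315. (Wedge: Pb − Ps = 12.)
Burden on buyers: £4; on producers: £8. (They sum to £12.)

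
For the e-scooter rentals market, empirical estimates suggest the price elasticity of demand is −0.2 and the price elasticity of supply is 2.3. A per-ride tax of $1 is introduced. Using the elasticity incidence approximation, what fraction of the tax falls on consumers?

Incidence ratio: consumers' share ≈ εs / (εs + |εd|) = 2.3 / (2.3 + 0.2) = 0.92.
Supply is the more elastic side, so consumers bear the larger share.

Consumers' share ≈ 0.92.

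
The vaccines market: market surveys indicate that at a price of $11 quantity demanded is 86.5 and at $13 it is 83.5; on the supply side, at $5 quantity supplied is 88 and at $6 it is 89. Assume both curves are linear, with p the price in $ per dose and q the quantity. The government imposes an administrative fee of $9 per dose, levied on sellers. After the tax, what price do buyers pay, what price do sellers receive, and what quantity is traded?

Buyers pay $11.6; sellers receive $2.6; quantity = 85.6.

Demand slope: (83.5 − 86.5)/(13 − 11) = -1.5, so qd = 103 − 1.5p.
Supply slope: (89 − 88)/(6 − 5) = 1, so qs = p + 83.
Before the tax: set 103 − 1.5p = p + 83 → p* = $8, q* = 91.
With the tax collected from sellers, supply shifts: qs = (p − 9) + 83.
New equilibrium: buyers pay $11.6, sellers receive $2.6, q = 85.6. (Wedge: pb − ps = 9.)
The less price-elastic side of the market bears the larger share of a per-unit tax.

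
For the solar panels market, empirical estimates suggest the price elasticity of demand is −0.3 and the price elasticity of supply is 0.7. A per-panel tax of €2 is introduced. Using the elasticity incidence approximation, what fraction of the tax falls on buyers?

Incidence ratio: buyers' share ≈ εs / (εs + |εd|) = 0.7 / (0.7 + 0.3) = 0.7.
Supply is the more elastic side, so buyers bear the larger share.

Buyers' share ≈ 0.7.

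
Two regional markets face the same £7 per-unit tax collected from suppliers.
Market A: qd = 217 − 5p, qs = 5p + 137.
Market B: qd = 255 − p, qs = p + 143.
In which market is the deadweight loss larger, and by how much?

Market A, by £49.

Market A: pre-tax p* = £8, q* = 177; post-tax q = 159.5; deadweight loss = £61.25.
Market B: pre-tax p* = £56, q* = 199; post-tax q = 195.5; deadweight loss = £12.25.
Difference: £61.25 vs £12.25 → market A is larger by £49.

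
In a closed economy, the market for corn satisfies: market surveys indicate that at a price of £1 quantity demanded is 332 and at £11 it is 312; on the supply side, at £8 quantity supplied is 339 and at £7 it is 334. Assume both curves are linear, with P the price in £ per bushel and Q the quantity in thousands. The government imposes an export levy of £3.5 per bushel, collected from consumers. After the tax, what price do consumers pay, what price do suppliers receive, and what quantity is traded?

Demand slope: (312 − 332)/(11 − 1) = -2, so Qd = 334 − 2P.
Supply slope: (334 − 339)/(7 − 8) = 5, so Qs = 5P + 299.
Before the tax: set 334 − 2P = 5P + 299 → P* = £5, Q* = 324.
With the tax collected from consumers, demand (in seller-price terms) shifts: Qd = 334 − 2(P + 3.5).
New equilibrium: consumers pay £7.5, suppliers receive £4, Q = 319. (Wedge: Pb − Ps = 3.5.)

Consumers pay £7.5; suppliers receive £4; quantity = 319.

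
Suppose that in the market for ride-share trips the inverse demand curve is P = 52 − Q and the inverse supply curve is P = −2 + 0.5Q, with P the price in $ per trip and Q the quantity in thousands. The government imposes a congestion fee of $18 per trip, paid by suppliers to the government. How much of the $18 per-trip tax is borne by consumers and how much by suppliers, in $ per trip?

Inverting to Q(P) form: Qd = 52 − P; Qs = 2P + 4.
Without the tax, 52 − P = 2P + 4 gives 3P = 48, so P* = $16 and Q* = 36.
With the tax collected from suppliers, supply shifts: Qs = 2(P − 18) + 4.
New equilibrium: consumers pay $28, suppliers receive $10, Q = 24. (Wedge: Pb − Ps = 18.)
Burden on consumers: $12; on suppliers: $6. (They sum to $18.)
The less price-elastic side of the market bears the larger share of a per-unit tax.

Consumers bear $12 per trip; suppliers bear $6 per trip.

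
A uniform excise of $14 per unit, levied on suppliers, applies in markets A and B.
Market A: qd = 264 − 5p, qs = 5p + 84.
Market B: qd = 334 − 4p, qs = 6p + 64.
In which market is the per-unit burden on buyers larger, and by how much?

Market A: pre-tax p* = $18, q* = 174; post-tax q = 139; per-unit burden on buyers = $7.
Market B: pre-tax p* = $27, q* = 226; post-tax q = 192.4; per-unit burden on buyers = $8.4.
Difference: $7 vs $8.4 → market B is larger by $1.4.

Market B, by $1.4.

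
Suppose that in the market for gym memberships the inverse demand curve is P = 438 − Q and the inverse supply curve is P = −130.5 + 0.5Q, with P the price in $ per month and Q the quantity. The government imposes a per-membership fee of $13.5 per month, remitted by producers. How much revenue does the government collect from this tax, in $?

Inverting to Q(P) form: Qd = 438 − P; Qs = 2P + 261.
Before the tax: set 438 − P = 2P + 261 → P* = $59, Q* = 379.
With the tax collected from producers, supply shifts: Qs = 2(P − 13.5) + 261.
New equilibrium: buyers pay $68, producers receive $54.5, Q = 370. (Wedge: Pb − Ps = 13.5.)
Revenue = t · Q = 13.5 · 370 = $4995.

Tax revenue = $4995.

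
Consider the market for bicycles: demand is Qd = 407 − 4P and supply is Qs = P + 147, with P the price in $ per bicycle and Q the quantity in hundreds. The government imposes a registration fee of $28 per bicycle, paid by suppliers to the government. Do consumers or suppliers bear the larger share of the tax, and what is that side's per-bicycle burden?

Suppliers bear the larger share: $22.4 per bicycle.

Without the tax, 407 − 4P = P + 147 gives 5P = 260, so P* = $52 and Q* = 199.
With the tax collected from suppliers, supply shifts: Qs = (P − 28) + 147.
Solving gives Q = 176.6 with consumers paying $57.6 and suppliers receiving $29.6 (the $28 wedge).
Per-bicycle burden: consumers $5.6, suppliers $22.4.
Suppliers take the larger share because supply is less price-elastic here (demand slope 4 vs supply slope 1).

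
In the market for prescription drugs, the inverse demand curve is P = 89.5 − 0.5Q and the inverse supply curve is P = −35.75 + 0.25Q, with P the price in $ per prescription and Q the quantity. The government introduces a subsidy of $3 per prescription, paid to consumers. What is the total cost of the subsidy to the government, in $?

Government outlay = $513.

Inverting to Q(P) form: Qd = 179 − 2P; Qs = 4P + 143.
Before the subsidy: set 179 − 2P = 4P + 143 → P* = $6, Q* = 167.
With a per-unit subsidy paid to consumers, each effectively pays P − 3, so demand becomes Qd = 179 − 2(P − 3).
New equilibrium: consumers pay $4, producers receive $7, Q = 171. (Wedge: Pb − Ps = −3.)
Outlay = t · Q = 3 · 171 = $513.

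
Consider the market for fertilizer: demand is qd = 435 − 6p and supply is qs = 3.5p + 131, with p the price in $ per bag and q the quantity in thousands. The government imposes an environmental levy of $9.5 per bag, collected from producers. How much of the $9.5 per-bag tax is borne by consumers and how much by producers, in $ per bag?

Consumers bear $3.5 per bag; producers bear $6 per bag.

Without the tax, 435 − 6p = 3.5p + 131 gives 9.5p = 304, so p* = $32 and q* = 243.
With the tax collected from producers, supply shifts: qs = 3.5(p − 9.5) + 131.
New equilibrium: consumers pay $35.5, producers receive $26, q = 222. (Wedge: pb − ps = 9.5.)
Burden on consumers: $3.5; on producers: $6. (They sum to $9.5.)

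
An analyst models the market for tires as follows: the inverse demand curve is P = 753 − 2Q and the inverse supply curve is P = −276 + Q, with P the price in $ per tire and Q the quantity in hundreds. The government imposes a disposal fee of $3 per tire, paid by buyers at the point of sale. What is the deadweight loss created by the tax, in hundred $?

Inverting to Q(P) form: Qd = 376.5 − 0.5P; Qs = P + 276.
Before the tax: set 376.5 − 0.5P = P + 276 → P* = $67, Q* = 343.
With the tax collected from buyers, demand (in seller-price terms) shifts: Qd = 376.5 − 0.5(P + 3).
New equilibrium: buyers pay $69, suppliers receive $66, Q = 342. (Wedge: Pb − Ps = 3.)
Quantity falls by |ΔQ| = |343 − 342| = 1.
DWL = ½ · t · |ΔQ| = ½ · 3 · 1 = $1.5.

Deadweight loss = $1.5 hundred.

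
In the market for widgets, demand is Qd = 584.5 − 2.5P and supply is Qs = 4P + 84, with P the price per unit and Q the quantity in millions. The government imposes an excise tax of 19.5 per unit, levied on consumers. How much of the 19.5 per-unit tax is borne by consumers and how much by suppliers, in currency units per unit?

Consumers bear 12 per unit; suppliers bear 7.5 per unit.

Before the tax: set 584.5 − 2.5P = 4P + 84 → P* = 77, Q* = 392.
With the tax collected from consumers, demand (in seller-price terms) shifts: Qd = 584.5 − 2.5(P + 19.5).
Solving gives Q = 362 with consumers paying 89 and suppliers receiving 69.5 (the 19.5 wedge).
Burden on consumers: 12; on suppliers: 7.5. (They sum to 19.5.)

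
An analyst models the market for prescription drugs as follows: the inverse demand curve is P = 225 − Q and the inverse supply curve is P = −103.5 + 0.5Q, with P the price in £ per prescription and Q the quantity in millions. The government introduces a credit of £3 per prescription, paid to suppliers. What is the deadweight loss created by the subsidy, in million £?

Rewrite in direct form: Qd = 225 − P and Qs = 2P + 207.
Before the subsidy: set 225 − P = 2P + 207 → P* = £6, Q* = 219.
With a per-unit subsidy paid to suppliers, each receives P + 3 per unit sold, so supply becomes Qs = 2(P + 3) + 207.
New equilibrium: buyers pay £4, suppliers receive £7, Q = 221. (Wedge: Pb − Ps = −3.)
Quantity rises by |ΔQ| = |219 − 221| = 2.
DWL = ½ · t · |ΔQ| = ½ · 3 · 2 = £3.

Deadweight loss = £3 million.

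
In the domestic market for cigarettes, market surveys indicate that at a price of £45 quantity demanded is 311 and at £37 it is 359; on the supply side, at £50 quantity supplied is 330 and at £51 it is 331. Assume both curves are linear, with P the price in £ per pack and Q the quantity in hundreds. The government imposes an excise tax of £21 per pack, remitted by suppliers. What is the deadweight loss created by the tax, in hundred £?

Deadweight loss = £189 hundred.

Demand slope: (359 − 311)/(37 − 45) = -6, so Qd = 581 − 6P.
Supply slope: (331 − 330)/(51 − 50) = 1, so Qs = P + 280.
Before the tax: set 581 − 6P = P + 280 → P* = £43, Q* = 323.
With the tax collected from suppliers, supply shifts: Qs = (P − 21) + 280.
New equilibrium: consumers pay £46, suppliers receive £25, Q = 305. (Wedge: Pb − Ps = 21.)
Quantity falls by |ΔQ| = |323 − 305| = 18.
DWL = ½ · t · |ΔQ| = ½ · 21 · 18 = £189.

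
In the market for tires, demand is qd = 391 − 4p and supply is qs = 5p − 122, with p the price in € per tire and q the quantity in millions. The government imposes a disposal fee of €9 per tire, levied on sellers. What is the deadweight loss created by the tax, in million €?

Without the tax, 391 − 4p = 5p − 122 gives 9p = 513, so p* = €57 and q* = 163.
With the tax collected from sellers, supply shifts: qs = 5(p − 9) − 122.
New equilibrium: buyers pay €62, sellers receive €53, q = 143. (Wedge: pb − ps = 9.)
Quantity falls by |ΔQ| = |163 − 143| = 20.
DWL = ½ · t · |ΔQ| = ½ · 9 · 20 = €90.

Deadweight loss = €90 million.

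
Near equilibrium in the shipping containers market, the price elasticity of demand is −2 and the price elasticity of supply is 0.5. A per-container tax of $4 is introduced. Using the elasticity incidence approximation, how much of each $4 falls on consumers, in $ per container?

Consumers bear ≈ $0.8 per container.

Incidence ratio: consumers' share ≈ εs / (εs + |εd|) = 0.5 / (0.5 + 2) = 0.2.
So consumers bear ≈ 0.2 × $4 = $0.8; sellers bear $3.2.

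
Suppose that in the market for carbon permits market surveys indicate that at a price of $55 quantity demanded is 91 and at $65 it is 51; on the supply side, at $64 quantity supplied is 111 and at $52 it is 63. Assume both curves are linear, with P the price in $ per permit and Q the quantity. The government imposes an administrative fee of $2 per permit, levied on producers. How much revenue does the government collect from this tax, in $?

Tax revenue = $158.

Demand slope: (51 − 91)/(65 − 55) = -4, so Qd = 311 − 4P.
Supply slope: (63 − 111)/(52 − 64) = 4, so Qs = 4P − 145.
Without the tax, 311 − 4P = 4P − 145 gives 8P = 456, so P* = $57 and Q* = 83.
With the tax collected from producers, supply shifts: Qs = 4(P − 2) − 145.
Solving gives Q = 79 with consumers paying $58 and producers receiving $56 (the $2 wedge).
Revenue = t · Q = 2 · 79 = $158.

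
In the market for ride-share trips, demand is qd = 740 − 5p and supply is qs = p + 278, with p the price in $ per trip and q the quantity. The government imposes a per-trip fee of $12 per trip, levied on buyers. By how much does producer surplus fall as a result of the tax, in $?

Without the tax, 740 − 5p = p + 278 gives 6p = 462, so p* = $77 and q* = 355.
With the tax collected from buyers, demand (in seller-price terms) shifts: qd = 740 − 5(p + 12).
Solving gives q = 345 with buyers paying $79 and sellers receiving $67 (the $12 wedge).
ΔPS is the trapezoid between Q = 345 and Q = 355 of height $10: ½ · (355 + 345) · 10 = $3500.

Producer surplus falls by $3500.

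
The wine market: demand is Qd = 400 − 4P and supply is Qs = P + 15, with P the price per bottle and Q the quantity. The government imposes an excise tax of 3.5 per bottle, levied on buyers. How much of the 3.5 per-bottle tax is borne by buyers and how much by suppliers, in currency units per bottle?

Before the tax: set 400 − 4P = P + 15 → P* = 77, Q* = 92.
With the tax collected from buyers, demand (in seller-price terms) shifts: Qd = 400 − 4(P + 3.5).
New equilibrium: buyers pay 77.7, suppliers receive 74.2, Q = 89.2. (Wedge: Pb − Ps = 3.5.)
Burden on buyers: 0.7; on suppliers: 2.8. (They sum to 3.5.)
The less price-elastic side of the market bears the larger share of a per-unit tax.

Buyers bear 0.7 per bottle; suppliers bear 2.8 per bottle.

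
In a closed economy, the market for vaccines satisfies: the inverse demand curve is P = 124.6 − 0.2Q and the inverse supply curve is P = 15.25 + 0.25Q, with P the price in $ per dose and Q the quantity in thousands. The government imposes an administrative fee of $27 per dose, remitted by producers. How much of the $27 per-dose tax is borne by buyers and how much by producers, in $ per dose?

Rewrite in direct form: Qd = 623 − 5P and Qs = 4P − 61.
Without the tax, 623 − 5P = 4P − 61 gives 9P = 684, so P* = $76 and Q* = 243.
With the tax collected from producers, supply shifts: Qs = 4(P − 27) − 61.
New equilibrium: buyers pay $88, producers receive $61, Q = 183. (Wedge: Pb − Ps = 27.)
Burden on buyers: $12; on producers: $15. (They sum to $27.)

Buyers bear $12 per dose; producers bear $15 per dose.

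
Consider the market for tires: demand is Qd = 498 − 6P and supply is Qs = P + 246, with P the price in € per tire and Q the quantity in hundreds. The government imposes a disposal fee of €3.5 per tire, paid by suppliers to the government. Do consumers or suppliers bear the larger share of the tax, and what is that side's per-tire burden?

Before the tax: set 498 − 6P = P + 246 → P* = €36, Q* = 282.
With the tax collected from suppliers, supply shifts: Qs = (P − 3.5) + 246.
New equilibrium: consumers pay €36.5, suppliers receive €33, Q = 279. (Wedge: Pb − Ps = 3.5.)
Per-tire burden: consumers €0.5, suppliers €3.
Suppliers take the larger share because supply is less price-elastic here (demand slope 6 vs supply slope 1).

Suppliers bear the larger share: €3 per tire.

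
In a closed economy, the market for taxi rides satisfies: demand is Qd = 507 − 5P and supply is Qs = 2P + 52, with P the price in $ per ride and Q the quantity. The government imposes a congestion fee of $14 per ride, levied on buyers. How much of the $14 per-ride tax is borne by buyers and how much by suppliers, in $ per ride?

Buyers bear $4 per ride; suppliers bear $10 per ride.

Before the tax: set 507 − 5P = 2P + 52 → P* = $65, Q* = 182.
With the tax collected from buyers, demand (in seller-price terms) shifts: Qd = 507 − 5(P + 14).
New equilibrium: buyers pay $69, suppliers receive $55, Q = 162. (Wedge: Pb − Ps = 14.)
Burden on buyers: $4; on suppliers: $10. (They sum to $14.)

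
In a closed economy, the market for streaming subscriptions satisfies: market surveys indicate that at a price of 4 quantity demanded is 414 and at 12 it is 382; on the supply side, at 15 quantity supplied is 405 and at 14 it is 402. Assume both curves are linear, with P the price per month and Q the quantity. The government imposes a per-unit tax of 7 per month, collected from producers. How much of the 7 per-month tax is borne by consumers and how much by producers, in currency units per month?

Consumers bear 3 per month; producers bear 4 per month.

Demand slope: (382 − 414)/(12 − 4) = -4, so Qd = 430 − 4P.
Supply slope: (402 − 405)/(14 − 15) = 3, so Qs = 3P + 360.
Without the tax, 430 − 4P = 3P + 360 gives 7P = 70, so P* = 10 and Q* = 390.
With the tax collected from producers, supply shifts: Qs = 3(P − 7) + 360.
Solving gives Q = 378 with consumers paying 13 and producers receiving 6 (the 7 wedge).
Burden on consumers: 3; on producers: 4. (They sum to 7.)
The less price-elastic side of the market bears the larger share of a per-unit tax.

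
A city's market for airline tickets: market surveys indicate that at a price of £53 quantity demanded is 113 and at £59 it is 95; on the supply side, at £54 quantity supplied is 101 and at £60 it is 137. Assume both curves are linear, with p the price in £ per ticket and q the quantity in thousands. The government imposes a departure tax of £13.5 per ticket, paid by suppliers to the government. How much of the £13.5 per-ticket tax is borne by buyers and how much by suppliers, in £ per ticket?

Demand slope: (95 − 113)/(59 − 53) = -3, so qd = 272 − 3p.
Supply slope: (137 − 101)/(60 − 54) = 6, so qs = 6p − 223.
Without the tax, 272 − 3p = 6p − 223 gives 9p = 495, so p* = £55 and q* = 107.
With the tax collected from suppliers, supply shifts: qs = 6(p − 13.5) − 223.
Solving gives q = 80 with buyers paying £64 and suppliers receiving £50.5 (the £13.5 wedge).
Burden on buyers: £9; on suppliers: £4.5. (They sum to £13.5.)

Buyers bear £9 per ticket; suppliers bear £4.5 per ticket.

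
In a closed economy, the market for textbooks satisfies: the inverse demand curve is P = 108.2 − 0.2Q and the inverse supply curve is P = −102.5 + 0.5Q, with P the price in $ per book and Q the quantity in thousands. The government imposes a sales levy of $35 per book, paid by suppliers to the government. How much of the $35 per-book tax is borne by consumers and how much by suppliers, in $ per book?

Inverting to Q(P) form: Qd = 541 − 5P; Qs = 2P + 205.
Before the tax: set 541 − 5P = 2P + 205 → P* = $48, Q* = 301.
With the tax collected from suppliers, supply shifts: Qs = 2(P − 35) + 205.
Solving gives Q = 251 with consumers paying $58 and suppliers receiving $23 (the $35 wedge).
Burden on consumers: $10; on suppliers: $25. (They sum to $35.)
The less price-elastic side of the market bears the larger share of a per-unit tax.

Consumers bear $10 per book; suppliers bear $25 per book.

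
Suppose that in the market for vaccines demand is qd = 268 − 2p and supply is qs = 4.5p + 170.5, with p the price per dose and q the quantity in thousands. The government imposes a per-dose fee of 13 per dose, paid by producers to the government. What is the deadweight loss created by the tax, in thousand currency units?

Deadweight loss = 117 thousand.

Before the tax: set 268 − 2p = 4.5p + 170.5 → p* = 15, q* = 238.
With the tax collected from producers, supply shifts: qs = 4.5(p − 13) + 170.5.
New equilibrium: buyers pay 24, producers receive 11, q = 220. (Wedge: pb − ps = 13.)
Quantity falls by |ΔQ| = |238 − 220| = 18.
DWL = ½ · t · |ΔQ| = ½ · 13 · 18 = 117.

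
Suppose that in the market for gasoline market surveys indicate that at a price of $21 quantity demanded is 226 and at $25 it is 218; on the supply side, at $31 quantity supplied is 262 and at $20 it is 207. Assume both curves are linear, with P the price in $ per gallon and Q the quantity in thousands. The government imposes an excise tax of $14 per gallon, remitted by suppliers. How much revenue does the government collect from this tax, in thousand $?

Demand slope: (218 − 226)/(25 − 21) = -2, so Qd = 268 − 2P.
Supply slope: (207 − 262)/(20 − 31) = 5, so Qs = 5P + 107.
Before the tax: set 268 − 2P = 5P + 107 → P* = $23, Q* = 222.
With the tax collected from suppliers, supply shifts: Qs = 5(P − 14) + 107.
New equilibrium: consumers pay $33, suppliers receive $19, Q = 202. (Wedge: Pb − Ps = 14.)
Revenue = t · Q = 14 · 202 = $2828.

Tax revenue = $2828 thousand.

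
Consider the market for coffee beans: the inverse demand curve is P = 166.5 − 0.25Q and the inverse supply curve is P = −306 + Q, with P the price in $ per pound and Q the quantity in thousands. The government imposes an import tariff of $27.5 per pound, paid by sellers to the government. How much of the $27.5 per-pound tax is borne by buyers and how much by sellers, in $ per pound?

Buyers bear $5.5 per pound; sellers bear $22 per pound.

Inverting to Q(P) form: Qd = 666 − 4P; Qs = P + 306.
Without the tax, 666 − 4P = P + 306 gives 5P = 360, so P* = $72 and Q* = 378.
With the tax collected from sellers, supply shifts: Qs = (P − 27.5) + 306.
New equilibrium: buyers pay $77.5, sellers receive $50, Q = 356. (Wedge: Pb − Ps = 27.5.)
Burden on buyers: $5.5; on sellers: $22. (They sum to $27.5.)
The less price-elastic side of the market bears the larger share of a per-unit tax.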